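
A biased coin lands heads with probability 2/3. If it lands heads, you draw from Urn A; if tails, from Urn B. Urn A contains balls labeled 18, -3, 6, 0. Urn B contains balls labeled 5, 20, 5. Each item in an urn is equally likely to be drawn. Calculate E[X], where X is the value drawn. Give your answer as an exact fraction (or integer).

E[X | Urn A] = (18 − 3 + 6 + 0)/4 = 21/4
E[X | Urn B] = (5 + 20 + 5)/3 = 10
E[X] = (2/3)·21/4 + (1/3)·10 = 41/6

41/6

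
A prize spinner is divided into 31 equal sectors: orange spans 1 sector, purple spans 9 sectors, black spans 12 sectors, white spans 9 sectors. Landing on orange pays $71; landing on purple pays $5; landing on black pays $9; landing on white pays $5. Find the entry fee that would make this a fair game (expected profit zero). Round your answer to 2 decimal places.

E[payout] = (1/31)·71 + (9/31)·5 + (12/31)·9 + (9/31)·5 = 269/31
Fair fee = E[payout] = 269/31 ≈ $8.68

$8.68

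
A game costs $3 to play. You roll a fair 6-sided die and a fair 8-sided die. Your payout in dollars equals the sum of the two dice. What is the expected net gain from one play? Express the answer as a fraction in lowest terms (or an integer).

Distribution of the sum of the two dice: 2 w.p. 1/48, 3 w.p. 1/24, 4 w.p. 1/16, 5 w.p. 1/12, 6 w.p. 5/48, 7 w.p. 1/8, …
E[payout] = (1/48)·2 + (1/24)·3 + (1/16)·4 + (1/12)·5 + (5/48)·6 + (1/8)·7 + (1/8)·8 + (1/8)·9 + (5/48)·10 + (1/12)·11 + (1/16)·12 + (1/24)·13 + (1/48)·14 = 8
Expected profit = 8 − 3 = 5

$5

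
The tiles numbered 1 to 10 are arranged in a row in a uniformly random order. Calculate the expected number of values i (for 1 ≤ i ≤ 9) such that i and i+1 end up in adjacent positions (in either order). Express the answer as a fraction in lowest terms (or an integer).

For each i ∈ {1,…,9}, let Xᵢ = 1 if i and i+1 are adjacent. P(Xᵢ=1) = 2·(10−1)!/10! = 2/10.
By linearity, E[ΣXᵢ] = (9)·(2/10) = 9/5.

9/5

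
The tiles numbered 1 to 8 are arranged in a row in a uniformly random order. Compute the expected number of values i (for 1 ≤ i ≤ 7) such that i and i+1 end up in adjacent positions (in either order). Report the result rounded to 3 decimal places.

For each i ∈ {1,…,7}, let Xᵢ = 1 if i and i+1 are adjacent. P(Xᵢ=1) = 2·(8−1)!/8! = 2/8.
By linearity, E[ΣXᵢ] = (7)·(2/8) = 7/4.
≈ 1.750

1.750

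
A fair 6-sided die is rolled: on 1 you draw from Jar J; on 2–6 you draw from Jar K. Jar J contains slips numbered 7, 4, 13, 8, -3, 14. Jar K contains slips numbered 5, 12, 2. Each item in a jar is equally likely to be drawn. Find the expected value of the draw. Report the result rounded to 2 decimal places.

E[X | Jar J] = (7 + 4 + 13 + 8 − 3 + 14)/6 = 43/6
E[X | Jar K] = (5 + 12 + 2)/3 = 19/3
E[X] = (1/6)·43/6 + (5/6)·19/3 = 233/36 ≈ 6.47

6.47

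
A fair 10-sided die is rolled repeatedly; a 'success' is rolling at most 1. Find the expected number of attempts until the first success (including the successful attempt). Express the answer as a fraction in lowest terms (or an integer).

For a geometric distribution, E[trials] = 1/p = 1/(1/10) = 10.

10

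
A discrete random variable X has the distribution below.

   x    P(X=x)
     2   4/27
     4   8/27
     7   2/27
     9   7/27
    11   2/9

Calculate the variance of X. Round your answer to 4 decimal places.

E[X] = (4/27)·2 + (8/27)·4 + (2/27)·7 + (7/27)·9 + (2/9)·11 = 61/9
E[X²] = (4/27)·4 + (8/27)·16 + (2/27)·49 + (7/27)·81 + (2/9)·121 = 1535/27
Var(X) = 1535/27 − (61/9)² = 884/81 ≈ 10.9136

10.9136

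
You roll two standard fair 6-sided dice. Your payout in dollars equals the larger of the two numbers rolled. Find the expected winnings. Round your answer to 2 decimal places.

$4.47

Distribution of the larger of the two numbers rolled: 1 w.p. 1/36, 2 w.p. 1/12, 3 w.p. 5/36, 4 w.p. 7/36, 5 w.p. 1/4, 6 w.p. 11/36
E[payout] = (1/36)·1 + (1/12)·2 + (5/36)·3 + (7/36)·4 + (1/4)·5 + (11/36)·6 = 161/36
≈ $4.47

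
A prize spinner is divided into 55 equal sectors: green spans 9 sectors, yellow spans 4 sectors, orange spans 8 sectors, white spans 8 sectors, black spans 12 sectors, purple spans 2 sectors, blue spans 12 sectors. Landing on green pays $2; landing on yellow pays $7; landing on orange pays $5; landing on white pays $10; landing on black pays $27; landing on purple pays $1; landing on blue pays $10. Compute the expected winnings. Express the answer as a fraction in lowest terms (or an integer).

E[payout] = (9/55)·2 + (4/55)·7 + (8/55)·5 + (8/55)·10 + (12/55)·27 + (2/55)·1 + (12/55)·10 = 612/55

612/55 dollars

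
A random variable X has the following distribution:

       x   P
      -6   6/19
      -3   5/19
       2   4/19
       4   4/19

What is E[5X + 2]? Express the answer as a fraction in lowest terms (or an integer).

E[5x+2] = (6/19)·(-28) + (5/19)·(-13) + (4/19)·12 + (4/19)·22
     = -97/19

-97/19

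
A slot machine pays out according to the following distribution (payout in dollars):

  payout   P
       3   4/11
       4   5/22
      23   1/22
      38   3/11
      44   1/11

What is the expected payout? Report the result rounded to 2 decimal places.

E[X] = (4/11)·3 + (5/22)·4 + (1/22)·23 + (3/11)·38 + (1/11)·44
     = 383/22 ≈ 17.41

$17.41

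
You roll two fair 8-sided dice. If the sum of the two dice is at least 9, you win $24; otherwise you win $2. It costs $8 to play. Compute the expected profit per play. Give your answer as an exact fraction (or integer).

E[payout] = (7/16)·2 + (9/16)·24 = 115/8
Expected profit = 115/8 − 8 = 51/8

51/8 dollars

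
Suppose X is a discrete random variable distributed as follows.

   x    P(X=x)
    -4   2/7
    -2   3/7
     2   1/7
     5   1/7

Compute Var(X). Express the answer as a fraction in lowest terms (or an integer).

E[X] = (2/7)·(-4) + (3/7)·(-2) + (1/7)·2 + (1/7)·5 = -1
E[X²] = (2/7)·16 + (3/7)·4 + (1/7)·4 + (1/7)·25 = 73/7
Var(X) = 73/7 − (-1)² = 66/7

66/7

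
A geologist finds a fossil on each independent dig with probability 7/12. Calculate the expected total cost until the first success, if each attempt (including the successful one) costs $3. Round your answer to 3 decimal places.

$5.143

E[#attempts] = 1/p = 12/7; E[cost] = 3·12/7 = 36/7.
≈ 5.143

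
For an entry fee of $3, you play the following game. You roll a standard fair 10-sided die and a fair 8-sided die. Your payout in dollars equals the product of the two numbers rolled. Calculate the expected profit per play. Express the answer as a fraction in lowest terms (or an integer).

87/4 dollars

Distribution of the product of the two numbers rolled: 1 w.p. 1/80, 2 w.p. 1/40, 3 w.p. 1/40, 4 w.p. 3/80, 5 w.p. 1/40, 6 w.p. 1/20, …
E[payout] = (1/80)·1 + (1/40)·2 + (1/40)·3 + (3/80)·4 + (1/40)·5 + (1/20)·6 + (1/40)·7 + (1/20)·8 + (1/40)·9 + (3/80)·10 + (1/20)·12 + (1/40)·14 + (1/40)·15 + (3/80)·16 + (3/80)·18 + (3/80)·20 + (1/40)·21 + (1/20)·24 + (1/80)·25 + (1/80)·27 + (1/40)·28 + (3/80)·30 + (1/40)·32 + (1/40)·35 + (1/40)·36 + (3/80)·40 + (1/40)·42 + (1/80)·45 + (1/40)·48 + (1/80)·49 + (1/80)·50 + (1/80)·54 + (1/40)·56 + (1/80)·60 + (1/80)·63 + (1/80)·64 + (1/80)·70 + (1/80)·72 + (1/80)·80 = 99/4
Expected profit = 99/4 − 3 = 87/4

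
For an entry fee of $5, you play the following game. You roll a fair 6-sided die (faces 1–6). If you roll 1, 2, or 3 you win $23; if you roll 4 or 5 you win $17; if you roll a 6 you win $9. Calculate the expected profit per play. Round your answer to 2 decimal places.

E[payout] = (1/6)·9 + (1/3)·17 + (1/2)·23 = 56/3
Expected profit = 56/3 − 5 = 41/3 ≈ $13.67

$13.67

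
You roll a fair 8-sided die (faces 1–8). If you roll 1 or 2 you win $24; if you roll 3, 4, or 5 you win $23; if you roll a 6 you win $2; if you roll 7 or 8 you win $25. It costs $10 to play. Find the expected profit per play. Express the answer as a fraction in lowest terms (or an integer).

89/8 dollars

E[payout] = (1/8)·2 + (3/8)·23 + (1/4)·24 + (1/4)·25 = 169/8
Expected profit = 169/8 − 10 = 89/8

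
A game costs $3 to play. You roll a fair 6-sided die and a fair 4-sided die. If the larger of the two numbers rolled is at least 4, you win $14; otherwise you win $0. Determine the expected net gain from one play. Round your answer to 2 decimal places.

E[payout] = (3/8)·0 + (5/8)·14 = 35/4
Expected profit = 35/4 − 3 = 23/4 ≈ $5.75

$5.75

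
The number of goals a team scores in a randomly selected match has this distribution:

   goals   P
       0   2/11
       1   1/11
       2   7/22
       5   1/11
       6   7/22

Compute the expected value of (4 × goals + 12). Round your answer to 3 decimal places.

24.364

E[4x+12] = (2/11)·12 + (1/11)·16 + (7/22)·20 + (1/11)·32 + (7/22)·36
     = 268/11 ≈ 24.364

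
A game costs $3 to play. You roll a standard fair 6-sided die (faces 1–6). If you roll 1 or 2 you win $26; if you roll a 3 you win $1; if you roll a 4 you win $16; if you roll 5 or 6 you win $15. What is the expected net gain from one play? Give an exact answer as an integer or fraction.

27/2 dollars

E[payout] = (1/6)·1 + (1/3)·15 + (1/6)·16 + (1/3)·26 = 33/2
Expected profit = 33/2 − 3 = 27/2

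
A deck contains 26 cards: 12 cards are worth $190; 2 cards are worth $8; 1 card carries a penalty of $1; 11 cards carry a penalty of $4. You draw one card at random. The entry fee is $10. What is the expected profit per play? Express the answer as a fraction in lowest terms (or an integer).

1991/26 dollars

E[payout] = (12/26)·190 + (2/26)·8 + (1/26)·(-1) + (11/26)·(-4) = 2251/26
Expected profit = 2251/26 − 10 = 1991/26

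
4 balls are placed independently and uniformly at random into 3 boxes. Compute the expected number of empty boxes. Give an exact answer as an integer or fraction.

Let Xⱼ=1 if box j is empty. P(Xⱼ=1) = ((3-1)/3)^4 = 16/81.
By linearity, E[#empty] = 3·16/81 = 16/27.

16/27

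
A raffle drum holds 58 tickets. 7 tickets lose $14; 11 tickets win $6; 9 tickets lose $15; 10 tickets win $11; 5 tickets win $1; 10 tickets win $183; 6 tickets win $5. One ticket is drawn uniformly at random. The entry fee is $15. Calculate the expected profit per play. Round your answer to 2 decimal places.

E[payout] = (7/58)·(-14) + (11/58)·6 + (9/58)·(-15) + (10/58)·11 + (5/58)·1 + (10/58)·183 + (6/58)·5 = 904/29
Expected profit = 904/29 − 15 = 469/29 ≈ $16.17

$16.17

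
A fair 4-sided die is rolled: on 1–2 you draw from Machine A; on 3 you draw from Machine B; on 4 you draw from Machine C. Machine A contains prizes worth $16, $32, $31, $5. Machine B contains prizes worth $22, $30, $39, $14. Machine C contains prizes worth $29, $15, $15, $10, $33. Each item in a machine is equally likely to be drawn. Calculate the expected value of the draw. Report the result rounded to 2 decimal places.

$22.16

E[X | Machine A] = (16 + 32 + 31 + 5)/4 = 21
E[X | Machine B] = (22 + 30 + 39 + 14)/4 = 105/4
E[X | Machine C] = (29 + 15 + 15 + 10 + 33)/5 = 102/5
E[X] = (1/2)·21 + (1/4)·105/4 + (1/4)·102/5 = 1773/80 ≈ 22.16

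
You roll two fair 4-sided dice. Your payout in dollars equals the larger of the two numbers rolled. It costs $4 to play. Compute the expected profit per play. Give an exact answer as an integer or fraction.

Distribution of the larger of the two numbers rolled: 1 w.p. 1/16, 2 w.p. 3/16, 3 w.p. 5/16, 4 w.p. 7/16
E[payout] = (1/16)·1 + (3/16)·2 + (5/16)·3 + (7/16)·4 = 25/8
Expected profit = 25/8 − 4 = -7/8

-7/8 dollars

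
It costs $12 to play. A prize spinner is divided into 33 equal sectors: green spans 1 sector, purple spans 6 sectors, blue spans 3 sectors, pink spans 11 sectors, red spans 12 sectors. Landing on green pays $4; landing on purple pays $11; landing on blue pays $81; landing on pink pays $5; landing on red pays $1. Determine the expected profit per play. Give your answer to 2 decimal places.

-$0.48

E[payout] = (1/33)·4 + (6/33)·11 + (3/33)·81 + (11/33)·5 + (12/33)·1 = 380/33
Expected profit = 380/33 − 12 = -16/33 ≈ -$0.48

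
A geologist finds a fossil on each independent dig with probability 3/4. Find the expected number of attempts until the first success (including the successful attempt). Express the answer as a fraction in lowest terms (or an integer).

For a geometric distribution, E[trials] = 1/p = 1/(3/4) = 4/3.

4/3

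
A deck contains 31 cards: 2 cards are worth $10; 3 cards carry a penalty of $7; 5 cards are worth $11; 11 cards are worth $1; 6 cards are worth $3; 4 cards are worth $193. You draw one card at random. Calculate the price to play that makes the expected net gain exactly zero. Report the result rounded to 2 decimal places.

$27.58

E[payout] = (2/31)·10 + (3/31)·(-7) + (5/31)·11 + (11/31)·1 + (6/31)·3 + (4/31)·193 = 855/31
Fair fee = E[payout] = 855/31 ≈ $27.58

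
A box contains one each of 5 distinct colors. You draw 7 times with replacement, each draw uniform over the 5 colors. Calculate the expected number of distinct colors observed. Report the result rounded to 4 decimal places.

Let Xⱼ=1 if type j appears at least once. P(Xⱼ=1) = 1 − ((5−1)/5)^7 = 61741/78125.
E[#distinct] = 5·61741/78125 = 61741/15625.
≈ 3.9514

3.9514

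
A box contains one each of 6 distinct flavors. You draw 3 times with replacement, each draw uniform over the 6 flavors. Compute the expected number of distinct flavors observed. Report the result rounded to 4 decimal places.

Let Xⱼ=1 if type j appears at least once. P(Xⱼ=1) = 1 − ((6−1)/6)^3 = 91/216.
E[#distinct] = 6·91/216 = 91/36.
≈ 2.5278

2.5278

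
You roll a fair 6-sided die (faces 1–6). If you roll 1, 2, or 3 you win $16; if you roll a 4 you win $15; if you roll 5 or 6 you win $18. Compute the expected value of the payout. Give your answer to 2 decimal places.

E[payout] = (1/6)·15 + (1/2)·16 + (1/3)·18 = 33/2
≈ $16.50

$16.50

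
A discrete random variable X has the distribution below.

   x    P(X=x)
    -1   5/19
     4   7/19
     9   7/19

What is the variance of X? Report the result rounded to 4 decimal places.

E[X] = (5/19)·(-1) + (7/19)·4 + (7/19)·9 = 86/19
E[X²] = (5/19)·1 + (7/19)·16 + (7/19)·81 = 36
Var(X) = 36 − (86/19)² = 5600/361 ≈ 15.5125

15.5125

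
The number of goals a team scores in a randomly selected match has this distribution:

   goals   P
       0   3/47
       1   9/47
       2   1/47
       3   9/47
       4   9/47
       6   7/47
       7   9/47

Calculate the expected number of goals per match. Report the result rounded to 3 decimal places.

3.809

E[X] = (3/47)·0 + (9/47)·1 + (1/47)·2 + (9/47)·3 + (9/47)·4 + (7/47)·6 + (9/47)·7
     = 179/47 ≈ 3.809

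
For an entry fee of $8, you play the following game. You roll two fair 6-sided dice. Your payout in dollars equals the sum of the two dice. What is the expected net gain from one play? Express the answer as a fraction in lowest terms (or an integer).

-$1

Distribution of the sum of the two dice: 2 w.p. 1/36, 3 w.p. 1/18, 4 w.p. 1/12, 5 w.p. 1/9, 6 w.p. 5/36, 7 w.p. 1/6, …
E[payout] = (1/36)·2 + (1/18)·3 + (1/12)·4 + (1/9)·5 + (5/36)·6 + (1/6)·7 + (5/36)·8 + (1/9)·9 + (1/12)·10 + (1/18)·11 + (1/36)·12 = 7
Expected profit = 7 − 8 = -1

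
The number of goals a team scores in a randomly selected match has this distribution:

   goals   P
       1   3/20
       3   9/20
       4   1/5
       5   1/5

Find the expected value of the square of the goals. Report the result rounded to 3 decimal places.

E[X²] = (3/20)·1 + (9/20)·9 + (1/5)·16 + (1/5)·25
     = 62/5 ≈ 12.400

12.400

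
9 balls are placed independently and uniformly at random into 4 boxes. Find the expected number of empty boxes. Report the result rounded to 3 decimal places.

Let Xⱼ=1 if box j is empty. P(Xⱼ=1) = ((4-1)/4)^9 = 19683/262144.
By linearity, E[#empty] = 4·19683/262144 = 19683/65536.
≈ 0.300

0.300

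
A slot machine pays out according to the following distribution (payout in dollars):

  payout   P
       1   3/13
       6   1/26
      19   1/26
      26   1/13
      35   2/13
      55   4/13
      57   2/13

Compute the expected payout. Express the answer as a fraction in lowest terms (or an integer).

891/26 dollars

E[X] = (3/13)·1 + (1/26)·6 + (1/26)·19 + (1/13)·26 + (2/13)·35 + (4/13)·55 + (2/13)·57
     = 891/26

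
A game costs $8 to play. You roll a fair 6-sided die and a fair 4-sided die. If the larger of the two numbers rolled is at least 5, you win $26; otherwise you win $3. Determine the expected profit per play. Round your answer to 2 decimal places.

E[payout] = (2/3)·3 + (1/3)·26 = 32/3
Expected profit = 32/3 − 8 = 8/3 ≈ $2.67

$2.67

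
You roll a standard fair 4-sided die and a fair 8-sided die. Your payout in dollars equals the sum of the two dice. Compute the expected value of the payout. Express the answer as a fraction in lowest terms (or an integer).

$7

Distribution of the sum of the two dice: 2 w.p. 1/32, 3 w.p. 1/16, 4 w.p. 3/32, 5 w.p. 1/8, 6 w.p. 1/8, 7 w.p. 1/8, …
E[payout] = (1/32)·2 + (1/16)·3 + (3/32)·4 + (1/8)·5 + (1/8)·6 + (1/8)·7 + (1/8)·8 + (1/8)·9 + (3/32)·10 + (1/16)·11 + (1/32)·12 = 7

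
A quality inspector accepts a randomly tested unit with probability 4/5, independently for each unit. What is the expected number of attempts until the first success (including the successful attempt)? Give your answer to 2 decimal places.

For a geometric distribution, E[trials] = 1/p = 1/(4/5) = 5/4.
≈ 1.25

1.25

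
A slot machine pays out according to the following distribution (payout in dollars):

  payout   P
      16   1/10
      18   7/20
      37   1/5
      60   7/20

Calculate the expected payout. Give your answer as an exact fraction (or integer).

E[X] = (1/10)·16 + (7/20)·18 + (1/5)·37 + (7/20)·60
     = 363/10

363/10 dollars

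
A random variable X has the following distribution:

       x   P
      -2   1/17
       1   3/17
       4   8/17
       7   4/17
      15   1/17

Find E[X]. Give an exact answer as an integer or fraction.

E[X] = (1/17)·(-2) + (3/17)·1 + (8/17)·4 + (4/17)·7 + (1/17)·15
     = 76/17

76/17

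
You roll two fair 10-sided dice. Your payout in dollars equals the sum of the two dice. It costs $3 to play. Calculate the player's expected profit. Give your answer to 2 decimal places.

$8.00

Distribution of the sum of the two dice: 2 w.p. 1/100, 3 w.p. 1/50, 4 w.p. 3/100, 5 w.p. 1/25, 6 w.p. 1/20, 7 w.p. 3/50, …
E[payout] = (1/100)·2 + (1/50)·3 + (3/100)·4 + (1/25)·5 + (1/20)·6 + (3/50)·7 + (7/100)·8 + (2/25)·9 + (9/100)·10 + (1/10)·11 + (9/100)·12 + (2/25)·13 + (7/100)·14 + (3/50)·15 + (1/20)·16 + (1/25)·17 + (3/100)·18 + (1/50)·19 + (1/100)·20 = 11
Expected profit = 11 − 3 = 8 ≈ $8.00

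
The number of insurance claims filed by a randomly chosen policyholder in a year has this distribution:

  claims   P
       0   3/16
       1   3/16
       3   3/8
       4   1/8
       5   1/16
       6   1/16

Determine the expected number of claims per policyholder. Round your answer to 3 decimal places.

E[X] = (3/16)·0 + (3/16)·1 + (3/8)·3 + (1/8)·4 + (1/16)·5 + (1/16)·6
     = 5/2 ≈ 2.500

2.500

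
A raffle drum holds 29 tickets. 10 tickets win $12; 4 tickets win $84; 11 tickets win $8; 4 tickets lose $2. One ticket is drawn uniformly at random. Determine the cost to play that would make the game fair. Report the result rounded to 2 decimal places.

E[payout] = (10/29)·12 + (4/29)·84 + (11/29)·8 + (4/29)·(-2) = 536/29
Fair fee = E[payout] = 536/29 ≈ $18.48

$18.48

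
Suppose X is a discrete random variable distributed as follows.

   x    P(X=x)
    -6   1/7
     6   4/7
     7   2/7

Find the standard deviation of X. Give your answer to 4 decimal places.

4.3378

E[X] = 32/7, E[X²] = 278/7
Var(X) = E[X²] − (E[X])² = 278/7 − 1024/49 = 922/49
SD(X) = √(922/49) ≈ 4.3378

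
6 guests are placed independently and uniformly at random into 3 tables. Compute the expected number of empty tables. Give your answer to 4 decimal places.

Let Xⱼ=1 if table j is empty. P(Xⱼ=1) = ((3-1)/3)^6 = 64/729.
By linearity, E[#empty] = 3·64/729 = 64/243.
≈ 0.2634

0.2634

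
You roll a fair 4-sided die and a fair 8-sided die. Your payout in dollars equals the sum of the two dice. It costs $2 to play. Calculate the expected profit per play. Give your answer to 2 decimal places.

$5.00

Distribution of the sum of the two dice: 2 w.p. 1/32, 3 w.p. 1/16, 4 w.p. 3/32, 5 w.p. 1/8, 6 w.p. 1/8, 7 w.p. 1/8, …
E[payout] = (1/32)·2 + (1/16)·3 + (3/32)·4 + (1/8)·5 + (1/8)·6 + (1/8)·7 + (1/8)·8 + (1/8)·9 + (3/32)·10 + (1/16)·11 + (1/32)·12 = 7
Expected profit = 7 − 2 = 5 ≈ $5.00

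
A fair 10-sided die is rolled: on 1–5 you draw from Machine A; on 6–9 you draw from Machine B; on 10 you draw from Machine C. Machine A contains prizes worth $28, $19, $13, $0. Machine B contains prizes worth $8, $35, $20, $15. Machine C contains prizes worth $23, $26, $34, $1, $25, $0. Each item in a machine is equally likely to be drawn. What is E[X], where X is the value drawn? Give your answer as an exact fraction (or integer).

E[X | Machine A] = (28 + 19 + 13 + 0)/4 = 15
E[X | Machine B] = (8 + 35 + 20 + 15)/4 = 39/2
E[X | Machine C] = (23 + 26 + 34 + 1 + 25 + 0)/6 = 109/6
E[X] = (1/2)·15 + (2/5)·39/2 + (1/10)·109/6 = 1027/60

1027/60 dollars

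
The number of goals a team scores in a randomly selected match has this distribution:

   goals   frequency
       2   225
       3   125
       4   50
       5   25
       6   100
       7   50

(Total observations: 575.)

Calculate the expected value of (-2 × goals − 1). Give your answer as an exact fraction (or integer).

Total = 575, so P(goals=2) = 225/575, etc.
E[-2x-1] = (9/23)·(-5) + (5/23)·(-7) + (2/23)·(-9) + (1/23)·(-11) + (4/23)·(-13) + (2/23)·(-15)
     = -191/23

-191/23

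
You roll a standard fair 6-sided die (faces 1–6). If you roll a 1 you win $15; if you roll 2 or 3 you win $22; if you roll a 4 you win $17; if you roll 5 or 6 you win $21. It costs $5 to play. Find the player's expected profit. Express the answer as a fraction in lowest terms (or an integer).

E[payout] = (1/6)·15 + (1/6)·17 + (1/3)·21 + (1/3)·22 = 59/3
Expected profit = 59/3 − 5 = 44/3

44/3 dollars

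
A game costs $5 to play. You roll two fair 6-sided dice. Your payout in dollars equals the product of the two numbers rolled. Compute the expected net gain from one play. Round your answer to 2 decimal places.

Distribution of the product of the two numbers rolled: 1 w.p. 1/36, 2 w.p. 1/18, 3 w.p. 1/18, 4 w.p. 1/12, 5 w.p. 1/18, 6 w.p. 1/9, …
E[payout] = (1/36)·1 + (1/18)·2 + (1/18)·3 + (1/12)·4 + (1/18)·5 + (1/9)·6 + (1/18)·8 + (1/36)·9 + (1/18)·10 + (1/9)·12 + (1/18)·15 + (1/36)·16 + (1/18)·18 + (1/18)·20 + (1/18)·24 + (1/36)·25 + (1/18)·30 + (1/36)·36 = 49/4
Expected profit = 49/4 − 5 = 29/4 ≈ $7.25

$7.25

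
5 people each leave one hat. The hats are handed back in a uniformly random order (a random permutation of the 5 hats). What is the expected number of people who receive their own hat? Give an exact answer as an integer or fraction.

Let Xᵢ = 1 if person i gets their own hat. For each i, P(Xᵢ=1) = 1/5.
By linearity of expectation, E[X₁+…+X_5] = 5·(1/5) = 1.

1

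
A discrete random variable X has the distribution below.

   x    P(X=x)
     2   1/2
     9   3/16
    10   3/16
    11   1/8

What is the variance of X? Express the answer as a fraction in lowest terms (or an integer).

4047/256

E[X] = (1/2)·2 + (3/16)·9 + (3/16)·10 + (1/8)·11 = 95/16
E[X²] = (1/2)·4 + (3/16)·81 + (3/16)·100 + (1/8)·121 = 817/16
Var(X) = 817/16 − (95/16)² = 4047/256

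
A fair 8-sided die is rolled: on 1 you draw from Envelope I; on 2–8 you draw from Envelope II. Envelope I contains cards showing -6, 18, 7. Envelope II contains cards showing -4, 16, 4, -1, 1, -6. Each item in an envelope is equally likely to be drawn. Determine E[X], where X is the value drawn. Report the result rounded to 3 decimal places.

2.250

E[X | Envelope I] = (-6 + 18 + 7)/3 = 19/3
E[X | Envelope II] = (-4 + 16 + 4 − 1 + 1 − 6)/6 = 5/3
E[X] = (1/8)·19/3 + (7/8)·5/3 = 9/4 ≈ 2.250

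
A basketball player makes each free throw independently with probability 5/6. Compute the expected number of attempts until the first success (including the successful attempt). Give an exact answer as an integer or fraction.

6/5

For a geometric distribution, E[trials] = 1/p = 1/(5/6) = 6/5.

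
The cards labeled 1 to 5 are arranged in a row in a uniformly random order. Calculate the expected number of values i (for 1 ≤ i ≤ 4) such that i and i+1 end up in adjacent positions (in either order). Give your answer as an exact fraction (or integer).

For each i ∈ {1,…,4}, let Xᵢ = 1 if i and i+1 are adjacent. P(Xᵢ=1) = 2·(5−1)!/5! = 2/5.
By linearity, E[ΣXᵢ] = (4)·(2/5) = 8/5.

8/5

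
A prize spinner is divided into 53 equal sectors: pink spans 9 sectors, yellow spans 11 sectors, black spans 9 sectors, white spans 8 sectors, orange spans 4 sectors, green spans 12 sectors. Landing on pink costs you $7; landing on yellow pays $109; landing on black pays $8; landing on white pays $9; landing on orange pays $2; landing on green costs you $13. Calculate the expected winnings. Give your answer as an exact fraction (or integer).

1132/53 dollars

E[payout] = (9/53)·(-7) + (11/53)·109 + (9/53)·8 + (8/53)·9 + (4/53)·2 + (12/53)·(-13) = 1132/53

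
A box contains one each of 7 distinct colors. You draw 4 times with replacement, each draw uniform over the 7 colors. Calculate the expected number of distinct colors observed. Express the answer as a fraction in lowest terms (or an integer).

Let Xⱼ=1 if type j appears at least once. P(Xⱼ=1) = 1 − ((7−1)/7)^4 = 1105/2401.
E[#distinct] = 7·1105/2401 = 1105/343.

1105/343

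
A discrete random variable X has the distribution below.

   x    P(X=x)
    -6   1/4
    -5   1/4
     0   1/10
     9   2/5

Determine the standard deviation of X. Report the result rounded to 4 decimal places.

E[X] = 17/20, E[X²] = 953/20
Var(X) = E[X²] − (E[X])² = 953/20 − 289/400 = 18771/400
SD(X) = √(18771/400) ≈ 6.8504

6.8504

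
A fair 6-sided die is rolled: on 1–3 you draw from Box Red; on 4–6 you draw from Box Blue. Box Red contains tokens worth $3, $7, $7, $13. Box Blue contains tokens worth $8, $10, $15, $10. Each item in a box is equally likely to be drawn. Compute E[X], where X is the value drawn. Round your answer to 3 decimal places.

E[X | Box Red] = (3 + 7 + 7 + 13)/4 = 15/2
E[X | Box Blue] = (8 + 10 + 15 + 10)/4 = 43/4
E[X] = (1/2)·15/2 + (1/2)·43/4 = 73/8 ≈ 9.125

$9.125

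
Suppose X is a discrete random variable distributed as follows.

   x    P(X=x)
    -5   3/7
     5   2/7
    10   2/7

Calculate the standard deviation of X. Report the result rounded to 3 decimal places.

E[X] = 15/7, E[X²] = 325/7
Var(X) = E[X²] − (E[X])² = 325/7 − 225/49 = 2050/49
SD(X) = √(2050/49) ≈ 6.468

6.468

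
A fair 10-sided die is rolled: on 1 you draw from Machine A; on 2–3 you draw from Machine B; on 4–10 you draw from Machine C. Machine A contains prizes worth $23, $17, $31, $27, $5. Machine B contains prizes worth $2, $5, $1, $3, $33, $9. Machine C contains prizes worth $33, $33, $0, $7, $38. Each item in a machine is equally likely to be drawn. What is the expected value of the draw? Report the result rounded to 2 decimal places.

$19.37

E[X | Machine A] = (23 + 17 + 31 + 27 + 5)/5 = 103/5
E[X | Machine B] = (2 + 5 + 1 + 3 + 33 + 9)/6 = 53/6
E[X | Machine C] = (33 + 33 + 0 + 7 + 38)/5 = 111/5
E[X] = (1/10)·103/5 + (1/5)·53/6 + (7/10)·111/5 = 581/30 ≈ 19.37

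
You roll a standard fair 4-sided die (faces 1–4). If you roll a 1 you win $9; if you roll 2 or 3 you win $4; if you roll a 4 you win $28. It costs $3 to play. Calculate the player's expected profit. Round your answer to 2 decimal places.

E[payout] = (1/2)·4 + (1/4)·9 + (1/4)·28 = 45/4
Expected profit = 45/4 − 3 = 33/4 ≈ $8.25

$8.25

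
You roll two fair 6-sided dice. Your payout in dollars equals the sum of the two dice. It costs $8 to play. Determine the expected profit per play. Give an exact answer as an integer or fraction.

Distribution of the sum of the two dice: 2 w.p. 1/36, 3 w.p. 1/18, 4 w.p. 1/12, 5 w.p. 1/9, 6 w.p. 5/36, 7 w.p. 1/6, …
E[payout] = (1/36)·2 + (1/18)·3 + (1/12)·4 + (1/9)·5 + (5/36)·6 + (1/6)·7 + (5/36)·8 + (1/9)·9 + (1/12)·10 + (1/18)·11 + (1/36)·12 = 7
Expected profit = 7 − 8 = -1

-$1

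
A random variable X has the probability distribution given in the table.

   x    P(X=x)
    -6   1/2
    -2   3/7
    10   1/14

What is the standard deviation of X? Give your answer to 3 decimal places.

4.121

E[X] = -22/7, E[X²] = 188/7
Var(X) = E[X²] − (E[X])² = 188/7 − 484/49 = 832/49
SD(X) = √(832/49) ≈ 4.121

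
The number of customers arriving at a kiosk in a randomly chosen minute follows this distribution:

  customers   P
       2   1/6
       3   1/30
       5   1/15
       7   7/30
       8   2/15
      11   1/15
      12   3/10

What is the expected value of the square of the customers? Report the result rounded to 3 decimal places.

E[X²] = (1/6)·4 + (1/30)·9 + (1/15)·25 + (7/30)·49 + (2/15)·64 + (1/15)·121 + (3/10)·144
     = 1108/15 ≈ 73.867

73.867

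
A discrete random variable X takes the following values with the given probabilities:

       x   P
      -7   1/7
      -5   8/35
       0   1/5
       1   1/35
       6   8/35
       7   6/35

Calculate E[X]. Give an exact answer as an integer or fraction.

E[X] = (1/7)·(-7) + (8/35)·(-5) + (1/5)·0 + (1/35)·1 + (8/35)·6 + (6/35)·7
     = 16/35

16/35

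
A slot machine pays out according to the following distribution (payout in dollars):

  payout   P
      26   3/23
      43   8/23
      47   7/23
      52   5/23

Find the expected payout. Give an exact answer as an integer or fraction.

E[X] = (3/23)·26 + (8/23)·43 + (7/23)·47 + (5/23)·52
     = 1011/23

1011/23 dollars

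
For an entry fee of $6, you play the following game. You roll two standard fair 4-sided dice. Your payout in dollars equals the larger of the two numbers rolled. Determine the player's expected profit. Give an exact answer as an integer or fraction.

Distribution of the larger of the two numbers rolled: 1 w.p. 1/16, 2 w.p. 3/16, 3 w.p. 5/16, 4 w.p. 7/16
E[payout] = (1/16)·1 + (3/16)·2 + (5/16)·3 + (7/16)·4 = 25/8
Expected profit = 25/8 − 6 = -23/8

-23/8 dollars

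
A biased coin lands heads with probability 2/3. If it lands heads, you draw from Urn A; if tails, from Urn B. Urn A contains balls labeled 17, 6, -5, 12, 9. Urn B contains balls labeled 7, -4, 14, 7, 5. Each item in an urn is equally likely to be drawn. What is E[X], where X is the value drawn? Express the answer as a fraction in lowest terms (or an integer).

E[X | Urn A] = (17 + 6 − 5 + 12 + 9)/5 = 39/5
E[X | Urn B] = (7 − 4 + 14 + 7 + 5)/5 = 29/5
E[X] = (2/3)·39/5 + (1/3)·29/5 = 107/15

107/15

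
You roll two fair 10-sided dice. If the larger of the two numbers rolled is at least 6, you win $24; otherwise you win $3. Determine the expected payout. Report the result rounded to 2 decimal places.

E[payout] = (1/4)·3 + (3/4)·24 = 75/4
≈ $18.75

$18.75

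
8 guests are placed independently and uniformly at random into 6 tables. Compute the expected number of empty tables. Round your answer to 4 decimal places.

Let Xⱼ=1 if table j is empty. P(Xⱼ=1) = ((6-1)/6)^8 = 390625/1679616.
By linearity, E[#empty] = 6·390625/1679616 = 390625/279936.
≈ 1.3954

1.3954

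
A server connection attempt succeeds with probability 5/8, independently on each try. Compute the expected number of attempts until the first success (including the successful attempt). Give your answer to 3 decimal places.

For a geometric distribution, E[trials] = 1/p = 1/(5/8) = 8/5.
≈ 1.600

1.600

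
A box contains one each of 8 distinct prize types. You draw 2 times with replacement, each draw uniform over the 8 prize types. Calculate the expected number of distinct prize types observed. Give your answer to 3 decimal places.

1.875

Let Xⱼ=1 if type j appears at least once. P(Xⱼ=1) = 1 − ((8−1)/8)^2 = 15/64.
E[#distinct] = 8·15/64 = 15/8.
≈ 1.875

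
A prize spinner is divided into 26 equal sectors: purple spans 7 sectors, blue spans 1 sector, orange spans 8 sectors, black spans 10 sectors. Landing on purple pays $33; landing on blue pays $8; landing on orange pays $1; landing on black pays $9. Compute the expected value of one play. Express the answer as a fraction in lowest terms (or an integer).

337/26 dollars

E[payout] = (7/26)·33 + (1/26)·8 + (8/26)·1 + (10/26)·9 = 337/26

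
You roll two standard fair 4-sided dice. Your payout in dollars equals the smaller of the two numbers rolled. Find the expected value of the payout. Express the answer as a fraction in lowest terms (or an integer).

15/8 dollars

Distribution of the smaller of the two numbers rolled: 1 w.p. 7/16, 2 w.p. 5/16, 3 w.p. 3/16, 4 w.p. 1/16
E[payout] = (7/16)·1 + (5/16)·2 + (3/16)·3 + (1/16)·4 = 15/8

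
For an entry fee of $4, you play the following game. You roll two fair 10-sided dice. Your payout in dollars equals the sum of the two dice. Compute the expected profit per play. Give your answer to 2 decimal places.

$7.00

Distribution of the sum of the two dice: 2 w.p. 1/100, 3 w.p. 1/50, 4 w.p. 3/100, 5 w.p. 1/25, 6 w.p. 1/20, 7 w.p. 3/50, …
E[payout] = (1/100)·2 + (1/50)·3 + (3/100)·4 + (1/25)·5 + (1/20)·6 + (3/50)·7 + (7/100)·8 + (2/25)·9 + (9/100)·10 + (1/10)·11 + (9/100)·12 + (2/25)·13 + (7/100)·14 + (3/50)·15 + (1/20)·16 + (1/25)·17 + (3/100)·18 + (1/50)·19 + (1/100)·20 = 11
Expected profit = 11 − 4 = 7 ≈ $7.00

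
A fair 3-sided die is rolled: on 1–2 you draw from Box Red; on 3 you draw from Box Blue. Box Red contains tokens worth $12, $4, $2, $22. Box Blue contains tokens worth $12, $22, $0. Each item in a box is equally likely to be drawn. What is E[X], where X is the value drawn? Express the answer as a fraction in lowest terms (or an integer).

94/9 dollars

E[X | Box Red] = (12 + 4 + 2 + 22)/4 = 10
E[X | Box Blue] = (12 + 22 + 0)/3 = 34/3
E[X] = (2/3)·10 + (1/3)·34/3 = 94/9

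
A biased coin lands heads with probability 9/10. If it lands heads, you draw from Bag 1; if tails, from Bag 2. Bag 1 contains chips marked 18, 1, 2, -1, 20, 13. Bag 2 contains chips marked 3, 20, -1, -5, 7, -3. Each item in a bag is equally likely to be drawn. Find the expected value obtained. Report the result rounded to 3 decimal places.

E[X | Bag 1] = (18 + 1 + 2 − 1 + 20 + 13)/6 = 53/6
E[X | Bag 2] = (3 + 20 − 1 − 5 + 7 − 3)/6 = 7/2
E[X] = (9/10)·53/6 + (1/10)·7/2 = 83/10 ≈ 8.300

8.300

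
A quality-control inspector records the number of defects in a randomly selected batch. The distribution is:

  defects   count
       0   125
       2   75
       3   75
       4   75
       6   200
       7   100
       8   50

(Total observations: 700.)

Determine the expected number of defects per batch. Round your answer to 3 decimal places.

4.250

Total = 700, so P(defects=0) = 125/700, etc.
E[X] = (5/28)·0 + (3/28)·2 + (3/28)·3 + (3/28)·4 + (2/7)·6 + (1/7)·7 + (1/14)·8
     = 17/4 ≈ 4.250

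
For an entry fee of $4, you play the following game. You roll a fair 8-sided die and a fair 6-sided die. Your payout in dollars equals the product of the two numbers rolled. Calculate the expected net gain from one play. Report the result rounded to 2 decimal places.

$11.75

Distribution of the product of the two numbers rolled: 1 w.p. 1/48, 2 w.p. 1/24, 3 w.p. 1/24, 4 w.p. 1/16, 5 w.p. 1/24, 6 w.p. 1/12, …
E[payout] = (1/48)·1 + (1/24)·2 + (1/24)·3 + (1/16)·4 + (1/24)·5 + (1/12)·6 + (1/48)·7 + (1/16)·8 + (1/48)·9 + (1/24)·10 + (1/12)·12 + (1/48)·14 + (1/24)·15 + (1/24)·16 + (1/24)·18 + (1/24)·20 + (1/48)·21 + (1/16)·24 + (1/48)·25 + (1/48)·28 + (1/24)·30 + (1/48)·32 + (1/48)·35 + (1/48)·36 + (1/48)·40 + (1/48)·42 + (1/48)·48 = 63/4
Expected profit = 63/4 − 4 = 47/4 ≈ $11.75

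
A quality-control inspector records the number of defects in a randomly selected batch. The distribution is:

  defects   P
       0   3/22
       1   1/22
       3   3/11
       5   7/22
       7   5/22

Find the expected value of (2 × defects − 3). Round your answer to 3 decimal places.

5.091

E[2x-3] = (3/22)·(-3) + (1/22)·(-1) + (3/11)·3 + (7/22)·7 + (5/22)·11
     = 56/11 ≈ 5.091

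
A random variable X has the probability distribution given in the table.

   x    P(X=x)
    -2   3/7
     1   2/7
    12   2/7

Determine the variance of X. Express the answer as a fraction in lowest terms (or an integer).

E[X] = (3/7)·(-2) + (2/7)·1 + (2/7)·12 = 20/7
E[X²] = (3/7)·4 + (2/7)·1 + (2/7)·144 = 302/7
Var(X) = 302/7 − (20/7)² = 1714/49

1714/49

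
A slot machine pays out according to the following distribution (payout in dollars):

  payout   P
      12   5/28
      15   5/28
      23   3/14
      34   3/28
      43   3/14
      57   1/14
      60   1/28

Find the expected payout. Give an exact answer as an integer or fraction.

807/28 dollars

E[X] = (5/28)·12 + (5/28)·15 + (3/14)·23 + (3/28)·34 + (3/14)·43 + (1/14)·57 + (1/28)·60
     = 807/28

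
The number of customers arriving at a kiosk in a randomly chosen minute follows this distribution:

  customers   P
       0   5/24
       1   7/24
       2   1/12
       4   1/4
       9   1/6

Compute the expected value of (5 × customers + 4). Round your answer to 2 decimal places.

E[5x+4] = (5/24)·4 + (7/24)·9 + (1/12)·14 + (1/4)·24 + (1/6)·49
     = 451/24 ≈ 18.79

18.79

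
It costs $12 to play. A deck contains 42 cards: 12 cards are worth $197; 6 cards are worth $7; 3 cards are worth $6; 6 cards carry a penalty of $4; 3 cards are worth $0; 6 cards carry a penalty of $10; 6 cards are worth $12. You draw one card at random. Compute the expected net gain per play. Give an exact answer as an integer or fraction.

318/7 dollars

E[payout] = (12/42)·197 + (6/42)·7 + (3/42)·6 + (6/42)·(-4) + (3/42)·0 + (6/42)·(-10) + (6/42)·12 = 402/7
Expected profit = 402/7 − 12 = 318/7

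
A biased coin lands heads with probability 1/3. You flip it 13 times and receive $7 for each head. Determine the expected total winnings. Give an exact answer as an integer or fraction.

91/3 dollars

E[#heads] = 13·1/3 = 13/3 (linearity over flips).
E[winnings] = 7·13/3 = 91/3.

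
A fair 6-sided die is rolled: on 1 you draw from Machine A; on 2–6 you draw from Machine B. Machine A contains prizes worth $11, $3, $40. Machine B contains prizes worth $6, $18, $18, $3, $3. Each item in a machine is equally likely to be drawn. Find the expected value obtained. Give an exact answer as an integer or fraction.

$11

E[X | Machine A] = (11 + 3 + 40)/3 = 18
E[X | Machine B] = (6 + 18 + 18 + 3 + 3)/5 = 48/5
E[X] = (1/6)·18 + (5/6)·48/5 = 11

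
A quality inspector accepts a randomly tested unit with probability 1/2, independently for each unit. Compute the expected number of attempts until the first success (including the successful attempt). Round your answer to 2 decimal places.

2.00

For a geometric distribution, E[trials] = 1/p = 1/(1/2) = 2.
≈ 2.00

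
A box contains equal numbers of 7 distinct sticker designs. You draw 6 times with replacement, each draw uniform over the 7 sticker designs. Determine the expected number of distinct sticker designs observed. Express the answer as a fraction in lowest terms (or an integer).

70993/16807

Let Xⱼ=1 if type j appears at least once. P(Xⱼ=1) = 1 − ((7−1)/7)^6 = 70993/117649.
E[#distinct] = 7·70993/117649 = 70993/16807.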